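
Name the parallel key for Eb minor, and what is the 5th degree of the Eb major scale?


Working:
Parallel keys share the same tonic but differ in mode
Eb minor → parallel is Eb major
Eb major scale: Eb F G Ab Bb C D
= Eb major; 5th degree = Bb


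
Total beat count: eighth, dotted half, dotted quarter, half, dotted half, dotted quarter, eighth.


Solution.
Beat values:
  eighth = 0.5 beats
  dotted half = 3 beats
  dotted quarter = 1.5 beats
  half = 2 beats
  dotted half = 3 beats
  dotted quarter = 1.5 beats
  eighth = 0.5 beats
Sum = 0.5 + 3 + 1.5 + 2 + 3 + 1.5 + 0.5
= 12 beats


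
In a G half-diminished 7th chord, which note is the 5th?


Half-diminished 7th chord = root + minor 3rd + diminished 5th + minor 7th
Seventh chords stack in thirds, so the letter names are G-B-D-F
Root: G
Minor 3rd above G: Bb
Diminished 5th above G: Db
Minor 7th above G: F
The 5th = Db


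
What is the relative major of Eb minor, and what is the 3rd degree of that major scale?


Step by step:
The relative major shares the key signature and is a minor 3rd above the minor tonic
A minor 3rd above Eb is Gb
→ relative major of Eb minor is Gb major
Gb major scale: Gb Ab Bb Cb Db Eb F
= Gb major; 3rd degree = Bb


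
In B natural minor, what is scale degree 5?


Natural minor scale pattern: W-H-W-W-H-W-W (2-1-2-2-1-2-2 semitones)
Starting from B:
  B + 2 semitones → C#
  C# + 1 semitone → D
  D + 2 semitones → E
  E + 2 semitones → F#
  F# + 1 semitone → G
  G + 2 semitones → A
  A + 2 semitones → B
Scale: B C# D E F# G A
Degree 5 = F#


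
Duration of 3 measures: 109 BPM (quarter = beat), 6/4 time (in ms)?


Let's work it out.
Quarter-note beat duration = 60000 / 109 ms
Beats per measure (6/4) = 6
One measure = 6 × 60000 / 109 = 360000 / 109 ms
3 measures = 3 × 360000 / 109 = 1080000 / 109
= 9908.3 ms


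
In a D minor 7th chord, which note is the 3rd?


Working:
Minor 7th chord = root + minor 3rd + perfect 5th + minor 7th
Seventh chords stack in thirds, so the letter names are D-F-A-C
Root: D
Minor 3rd above D: F
Perfect 5th above D: A
Minor 7th above D: C
The 3rd = F


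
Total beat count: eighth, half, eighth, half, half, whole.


Let's work it out.
Beat values:
  eighth = 0.5 beats
  half = 2 beats
  eighth = 0.5 beats
  half = 2 beats
  half = 2 beats
  whole = 4 beats
Sum = 0.5 + 2 + 0.5 + 2 + 2 + 4
= 11 beats


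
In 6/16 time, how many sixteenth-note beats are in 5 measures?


Step by step:
Time signature 6/16: the bottom number 16 means the sixteenth note gets one count
The top number 6 means 6 sixteenth-note beats per measure
Total = 6 × 5 measures
= 30 sixteenth-note beats


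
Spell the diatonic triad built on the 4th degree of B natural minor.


Let's work it out.
B natural minor scale: B C# D E F# G A
Diatonic triad on degree 4 stacks scale notes 4, 6, 1: E G B
E→G = 3 semitones; E→B = 7 semitones → minor triad
= E G B (minor)


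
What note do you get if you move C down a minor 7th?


minor 7th: 7 letter names, 10 semitones
Letter: C - 6 → D
Pitch: C - 10 semitones, spelled as a D → D
= D


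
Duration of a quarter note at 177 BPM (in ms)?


Reasoning:
One quarter-note beat = 60000 / BPM = 60000 / 177 ms
Duration = 60000 / 177
= 339.0 ms


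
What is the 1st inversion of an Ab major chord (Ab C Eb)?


Solution.
Root position: Ab C Eb
1st inversion: move root up an octave
Bass note: C
Notes (bottom to top) = C Eb Ab


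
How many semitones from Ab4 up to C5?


Solution.
Absolute semitone position = octave×12 + chromatic position
Ab4: 4×12 + 8 = 56
C5: 5×12 + 0 = 60
Difference = 60 - 56 = 4
= 4 semitones


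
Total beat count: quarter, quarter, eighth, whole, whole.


Reasoning:
Beat values:
  quarter = 1 beat
  quarter = 1 beat
  eighth = 0.5 beats
  whole = 4 beats
  whole = 4 beats
Sum = 1 + 1 + 0.5 + 4 + 4
= 10.5 beats


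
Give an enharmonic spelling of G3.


Reasoning:
Enharmonic notes sound the same pitch but are spelled with different letter names
G and Abb name the same pitch class
= Abb3


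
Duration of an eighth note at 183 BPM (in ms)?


One quarter-note beat = 60000 / BPM = 60000 / 183 ms
Eighth note = 1/2 × quarter note
Duration = 1/2 × 60000 / 183 = 30000 / 183
= 163.9 ms


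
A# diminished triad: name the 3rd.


Step by step:
Diminished triad = root + minor 3rd (3 semitones) + diminished 5th (6 semitones)
A triad on A# stacks thirds, so the chord tones use letter names A-C-E
Root: A#
Minor 3rd above A#: C#
Diminished 5th above A#: E
The 3rd = C#


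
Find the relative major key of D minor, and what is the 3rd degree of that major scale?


The relative major shares the key signature and is a minor 3rd above the minor tonic
A minor 3rd above D is F
→ relative major of D minor is F major
F major scale: F G A Bb C D E
= F major; 3rd degree = A


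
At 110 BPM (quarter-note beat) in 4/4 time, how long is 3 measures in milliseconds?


Reasoning:
Quarter-note beat duration = 60000 / 110 ms
Beats per measure (4/4) = 4
One measure = 4 × 60000 / 110 = 240000 / 110 ms
3 measures = 3 × 240000 / 110 = 720000 / 110
= 6545.5 ms


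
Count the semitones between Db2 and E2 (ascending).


Absolute semitone position = octave×12 + chromatic position
Db2: 2×12 + 1 = 25
E2: 2×12 + 4 = 28
Difference = 28 - 25 = 3
= 3 semitones


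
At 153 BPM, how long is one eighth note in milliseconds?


Step by step:
One quarter-note beat = 60000 / BPM = 60000 / 153 ms
Eighth note = 1/2 × quarter note
Duration = 1/2 × 60000 / 153 = 30000 / 153
= 196.1 ms


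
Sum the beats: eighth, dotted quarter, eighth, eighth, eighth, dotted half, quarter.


Reasoning:
Beat values:
  eighth = 0.5 beats
  dotted quarter = 1.5 beats
  eighth = 0.5 beats
  eighth = 0.5 beats
  eighth = 0.5 beats
  dotted half = 3 beats
  quarter = 1 beat
Sum = 0.5 + 1.5 + 0.5 + 0.5 + 0.5 + 3 + 1
= 7.5 beats


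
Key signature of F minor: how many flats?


Step by step:
Flat minor keys: A(0), D(1), G(2), C(3), F(4), Bb(5), Eb(6), Ab(7)
F minor has 4 flats
Order of flats: Bb Eb Ab Db Gb Cb Fb → first 4: Bb, Eb, Ab, Db
= 4 flats


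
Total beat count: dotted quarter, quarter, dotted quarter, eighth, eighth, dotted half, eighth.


Reasoning:
Beat values:
  dotted quarter = 1.5 beats
  quarter = 1 beat
  dotted quarter = 1.5 beats
  eighth = 0.5 beats
  eighth = 0.5 beats
  dotted half = 3 beats
  eighth = 0.5 beats
Sum = 1.5 + 1 + 1.5 + 0.5 + 0.5 + 3 + 0.5
= 8.5 beats


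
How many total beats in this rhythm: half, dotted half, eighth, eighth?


Reasoning:
Beat values:
  half = 2 beats
  dotted half = 3 beats
  eighth = 0.5 beats
  eighth = 0.5 beats
Sum = 2 + 3 + 0.5 + 0.5
= 6 beats


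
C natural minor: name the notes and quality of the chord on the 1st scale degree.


Let's work it out.
C natural minor scale: C D Eb F G Ab Bb
Diatonic triad on degree 1 stacks scale notes 1, 3, 5: C Eb G
C→Eb = 3 semitones; C→G = 7 semitones → minor triad
= C Eb G (minor)


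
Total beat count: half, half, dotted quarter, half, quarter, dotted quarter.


Solution.
Beat values:
  half = 2 beats
  half = 2 beats
  dotted quarter = 1.5 beats
  half = 2 beats
  quarter = 1 beat
  dotted quarter = 1.5 beats
Sum = 2 + 2 + 1.5 + 2 + 1 + 1.5
= 10 beats


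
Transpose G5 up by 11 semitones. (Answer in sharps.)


Reasoning:
G5: chromatic position 7 in octave 5 → absolute = 5×12 + 7 = 67
Transpose up 11: 67 + 11 = 78
78 = 6×12 + 6 → F# in octave 6
Result = F#6


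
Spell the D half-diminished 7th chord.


Solution.
Half-diminished 7th chord = root + minor 3rd + diminished 5th + minor 7th
Seventh chords stack in thirds, so the letter names are D-F-A-C
Root: D
Minor 3rd above D: F
Diminished 5th above D: Ab
Minor 7th above D: C
Chord = D F Ab C


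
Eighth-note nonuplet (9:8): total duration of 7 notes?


Let's work it out.
Nonuplet: 9 notes occupy the space of 8 eighth notes
Space = 8 × 1/2 = 4 beats
Each nonuplet note = 4 / 9 = 4/9 beats
7 notes = 7 × 4/9 = 28/9
= 28/9 beats


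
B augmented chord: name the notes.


Reasoning:
Augmented triad = root + major 3rd (4 semitones) + augmented 5th (8 semitones)
A triad on B stacks thirds, so the chord tones use letter names B-D-F
Root: B
Major 3rd above B: D#
Augmented 5th above B: F##
Chord = B D# F##


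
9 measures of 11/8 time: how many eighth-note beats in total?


Working:
Time signature 11/8: the bottom number 8 means the eighth note gets one count
The top number 11 means 11 eighth-note beats per measure
Total = 11 × 9 measures
= 99 eighth-note beats


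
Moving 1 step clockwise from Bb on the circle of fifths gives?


Step by step:
Each clockwise step on the circle of fifths moves up a perfect 5th
From Bb: Bb → F
= F


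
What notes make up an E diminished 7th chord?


Solution.
Diminished 7th chord = root + minor 3rd + diminished 5th + diminished 7th
Seventh chords stack in thirds, so the letter names are E-G-B-D
Root: E
Minor 3rd above E: G
Diminished 5th above E: Bb
Diminished 7th above E: Db
Chord = E G Bb Db


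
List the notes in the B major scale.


Reasoning:
Major scale pattern: W-W-H-W-W-W-H (2-2-1-2-2-2-1 semitones)
Starting from B:
  B + 2 semitones → C#
  C# + 2 semitones → D#
  D# + 1 semitone → E
  E + 2 semitones → F#
  F# + 2 semitones → G#
  G# + 2 semitones → A#
  A# + 1 semitone → B
Scale = B C# D# E F# G# A#


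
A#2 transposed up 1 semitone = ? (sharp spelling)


Reasoning:
A#2: chromatic position 10 in octave 2 → absolute = 2×12 + 10 = 34
Transpose up 1: 34 + 1 = 35
35 = 2×12 + 11 → B in octave 2
Result = B2


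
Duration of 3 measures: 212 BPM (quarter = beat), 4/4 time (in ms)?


Reasoning:
Quarter-note beat duration = 60000 / 212 ms
Beats per measure (4/4) = 4
One measure = 4 × 60000 / 212 = 240000 / 212 ms
3 measures = 3 × 240000 / 212 = 720000 / 212
= 3396.2 ms


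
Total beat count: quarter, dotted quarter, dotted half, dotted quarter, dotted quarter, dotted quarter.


Beat values:
  quarter = 1 beat
  dotted quarter = 1.5 beats
  dotted half = 3 beats
  dotted quarter = 1.5 beats
  dotted quarter = 1.5 beats
  dotted quarter = 1.5 beats
Sum = 1 + 1.5 + 3 + 1.5 + 1.5 + 1.5
= 10 beats


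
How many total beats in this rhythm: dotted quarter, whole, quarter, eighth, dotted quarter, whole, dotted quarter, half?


Beat values:
  dotted quarter = 1.5 beats
  whole = 4 beats
  quarter = 1 beat
  eighth = 0.5 beats
  dotted quarter = 1.5 beats
  whole = 4 beats
  dotted quarter = 1.5 beats
  half = 2 beats
Sum = 1.5 + 4 + 1 + 0.5 + 1.5 + 4 + 1.5 + 2
= 16 beats


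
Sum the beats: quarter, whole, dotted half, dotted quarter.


Reasoning:
Beat values:
  quarter = 1 beat
  whole = 4 beats
  dotted half = 3 beats
  dotted quarter = 1.5 beats
Sum = 1 + 4 + 3 + 1.5
= 9.5 beats


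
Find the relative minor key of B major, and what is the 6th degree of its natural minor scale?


The relative minor shares the major's key signature and starts on its 6th degree
6th degree = a major 6th above the tonic; a major 6th above B is G#
→ relative minor of B major is G# minor
G# natural minor scale: G# A# B C# D# E F#
= G# minor; 6th degree = E


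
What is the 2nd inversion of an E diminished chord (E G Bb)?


Root position: E G Bb
2nd inversion: move root and 3rd up an octave
Bass note: Bb
Notes (bottom to top) = Bb E G


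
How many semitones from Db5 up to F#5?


Let's work it out.
Absolute semitone position = octave×12 + chromatic position
Db5: 5×12 + 1 = 61
F#5: 5×12 + 6 = 66
Difference = 66 - 61 = 5
= 5 semitones


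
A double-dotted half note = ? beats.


Step by step:
Base half note = 2 beats
Dot 1 adds half the previous value: +1
Dot 2 adds half the previous value: +1/2
One double-dotted half = 2 + 1 + 1/2 = 7/2
= 7/2 beats


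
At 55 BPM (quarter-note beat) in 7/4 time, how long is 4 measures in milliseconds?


Quarter-note beat duration = 60000 / 55 ms
Beats per measure (7/4) = 7
One measure = 7 × 60000 / 55 = 420000 / 55 ms
4 measures = 4 × 420000 / 55 = 1680000 / 55
= 30545.5 ms


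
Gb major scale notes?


Major scale pattern: W-W-H-W-W-W-H (2-2-1-2-2-2-1 semitones)
Starting from Gb:
  Gb + 2 semitones → Ab
  Ab + 2 semitones → Bb
  Bb + 1 semitone → Cb
  Cb + 2 semitones → Db
  Db + 2 semitones → Eb
  Eb + 2 semitones → F
  F + 1 semitone → Gb
Scale = Gb Ab Bb Cb Db Eb F


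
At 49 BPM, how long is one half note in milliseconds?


One quarter-note beat = 60000 / BPM = 60000 / 49 ms
Half note = 2 × quarter note
Duration = 2 × 60000 / 49 = 120000 / 49
= 2449.0 ms


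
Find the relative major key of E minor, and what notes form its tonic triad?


The relative major shares the key signature and is a minor 3rd above the minor tonic
A minor 3rd above E is G
→ relative major of E minor is G major
Tonic triad of G major = root + major 3rd + perfect 5th = G B D
= G major; triad = G B D


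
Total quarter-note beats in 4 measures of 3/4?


Time signature 3/4: the bottom number 4 means the quarter note gets one count
The top number 3 means 3 quarter-note beats per measure
Total = 3 × 4 measures
= 12 quarter-note beats


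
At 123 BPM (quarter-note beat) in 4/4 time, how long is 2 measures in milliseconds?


Solution.
Quarter-note beat duration = 60000 / 123 ms
Beats per measure (4/4) = 4
One measure = 4 × 60000 / 123 = 240000 / 123 ms
2 measures = 2 × 240000 / 123 = 480000 / 123
= 3902.4 ms


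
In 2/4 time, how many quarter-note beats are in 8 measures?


Solution.
Time signature 2/4: the bottom number 4 means the quarter note gets one count
The top number 2 means 2 quarter-note beats per measure
Total = 2 × 8 measures
= 16 quarter-note beats


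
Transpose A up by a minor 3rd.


Let's work it out.
minor 3rd: 3 letter names, 3 semitones
Letter: A + 2 → C
Pitch: A + 3 semitones, spelled as a C → C
= C


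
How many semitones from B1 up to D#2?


Working:
Absolute semitone position = octave×12 + chromatic position
B1: 1×12 + 11 = 23
D#2: 2×12 + 3 = 27
Difference = 27 - 23 = 4
= 4 semitones


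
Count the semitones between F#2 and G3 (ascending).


Let's work it out.
Absolute semitone position = octave×12 + chromatic position
F#2: 2×12 + 6 = 30
G3: 3×12 + 7 = 43
Difference = 43 - 30 = 13
= 13 semitones


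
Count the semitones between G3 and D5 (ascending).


Absolute semitone position = octave×12 + chromatic position
G3: 3×12 + 7 = 43
D5: 5×12 + 2 = 62
Difference = 62 - 43 = 19
= 19 semitones


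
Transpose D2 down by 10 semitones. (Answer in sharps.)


D2: chromatic position 2 in octave 2 → absolute = 2×12 + 2 = 26
Transpose down 10: 26 - 10 = 16
16 = 1×12 + 4 → E in octave 1
Result = E1


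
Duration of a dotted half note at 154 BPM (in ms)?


Solution.
One quarter-note beat = 60000 / BPM = 60000 / 154 ms
Dotted half note = 3 × quarter note
Duration = 3 × 60000 / 154 = 180000 / 154
= 1168.8 ms


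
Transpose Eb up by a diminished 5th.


diminished 5th: 5 letter names, 6 semitones
Letter: E + 4 → B
Pitch: Eb + 6 semitones, spelled as a B → Bbb
= Bbb


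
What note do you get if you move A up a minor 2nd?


minor 2nd: 2 letter names, 1 semitones
Letter: A + 1 → B
Pitch: A + 1 semitones, spelled as a B → Bb
= Bb


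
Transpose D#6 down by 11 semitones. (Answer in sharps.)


Solution.
D#6: chromatic position 3 in octave 6 → absolute = 6×12 + 3 = 75
Transpose down 11: 75 - 11 = 64
64 = 5×12 + 4 → E in octave 5
Result = E5


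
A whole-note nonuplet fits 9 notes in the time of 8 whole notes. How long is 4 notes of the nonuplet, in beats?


Nonuplet: 9 notes occupy the space of 8 whole notes
Space = 8 × 4 = 32 beats
Each nonuplet note = 32 / 9 = 32/9 beats
4 notes = 4 × 32/9 = 128/9
= 128/9 beats


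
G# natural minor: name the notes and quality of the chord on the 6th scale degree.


Reasoning:
G# natural minor scale: G# A# B C# D# E F#
Diatonic triad on degree 6 stacks scale notes 6, 1, 3: E G# B
E→G# = 4 semitones; E→B = 7 semitones → major triad
= E G# B (major)


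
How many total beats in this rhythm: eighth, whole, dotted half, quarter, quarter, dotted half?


Let's work it out.
Beat values:
  eighth = 0.5 beats
  whole = 4 beats
  dotted half = 3 beats
  quarter = 1 beat
  quarter = 1 beat
  dotted half = 3 beats
Sum = 0.5 + 4 + 3 + 1 + 1 + 3
= 12.5 beats


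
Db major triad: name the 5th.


Reasoning:
Major triad = root + major 3rd (4 semitones) + perfect 5th (7 semitones)
A triad on Db stacks thirds, so the chord tones use letter names D-F-A
Root: Db
Major 3rd above Db: F
Perfect 5th above Db: Ab
The 5th = Ab


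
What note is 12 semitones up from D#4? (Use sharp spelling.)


Step by step:
D#4: chromatic position 3 in octave 4 → absolute = 4×12 + 3 = 51
Transpose up 12: 51 + 12 = 63
63 = 5×12 + 3 → D# in octave 5
Result = D#5


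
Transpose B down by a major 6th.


Solution.
major 6th: 6 letter names, 9 semitones
Letter: B - 5 → D
Pitch: B - 9 semitones, spelled as a D → D
= D


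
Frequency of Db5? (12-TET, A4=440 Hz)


Step by step:
f = 440 × 2^(n/12) where n = semitones from A4
Db5: 4 semitones from A4
f = 440 × 2^(4/12)
f = 554.37 Hz


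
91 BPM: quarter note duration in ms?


Solution.
One quarter-note beat = 60000 / BPM = 60000 / 91 ms
Duration = 60000 / 91
= 659.3 ms


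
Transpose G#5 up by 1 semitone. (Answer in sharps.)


Step by step:
G#5: chromatic position 8 in octave 5 → absolute = 5×12 + 8 = 68
Transpose up 1: 68 + 1 = 69
69 = 5×12 + 9 → A in octave 5
Result = A5


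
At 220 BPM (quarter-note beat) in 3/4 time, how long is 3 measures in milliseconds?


Let's work it out.
Quarter-note beat duration = 60000 / 220 ms
Beats per measure (3/4) = 3
One measure = 3 × 60000 / 220 = 180000 / 220 ms
3 measures = 3 × 180000 / 220 = 540000 / 220
= 2454.5 ms


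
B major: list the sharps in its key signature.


Reasoning:
Sharp major keys follow the circle of fifths: C(0), G(1), D(2), A(3), E(4), B(5), F#(6), C#(7)
B major has 5 sharps
Order of sharps: F# C# G# D# A# E# B# → first 5: F#, C#, G#, D#, A#
= F#, C#, G#, D#, A#


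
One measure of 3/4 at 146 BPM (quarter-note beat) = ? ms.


Solution.
Quarter-note beat duration = 60000 / 146 ms
Beats per measure (3/4) = 3
One measure = 3 × 60000 / 146 = 180000 / 146 ms
= 1232.9 ms


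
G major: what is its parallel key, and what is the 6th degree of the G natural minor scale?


Working:
Parallel keys share the same tonic but differ in mode
G major → parallel is G minor
G natural minor scale: G A Bb C D Eb F
= G minor; 6th degree = Eb


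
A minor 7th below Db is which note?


Solution.
A 7th spans 7 letter names, so from D we land on E
A minor 7th = 10 semitones below Db
Spell E at that pitch: Eb
= Eb


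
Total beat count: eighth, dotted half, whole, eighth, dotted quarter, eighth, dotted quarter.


Let's work it out.
Beat values:
  eighth = 0.5 beats
  dotted half = 3 beats
  whole = 4 beats
  eighth = 0.5 beats
  dotted quarter = 1.5 beats
  eighth = 0.5 beats
  dotted quarter = 1.5 beats
Sum = 0.5 + 3 + 4 + 0.5 + 1.5 + 0.5 + 1.5
= 11.5 beats


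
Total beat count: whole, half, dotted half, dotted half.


Beat values:
  whole = 4 beats
  half = 2 beats
  dotted half = 3 beats
  dotted half = 3 beats
Sum = 4 + 2 + 3 + 3
= 12 beats


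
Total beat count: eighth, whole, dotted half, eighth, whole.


Working:
Beat values:
  eighth = 0.5 beats
  whole = 4 beats
  dotted half = 3 beats
  eighth = 0.5 beats
  whole = 4 beats
Sum = 0.5 + 4 + 3 + 0.5 + 4
= 12 beats


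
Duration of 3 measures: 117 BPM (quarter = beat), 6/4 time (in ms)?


Step by step:
Quarter-note beat duration = 60000 / 117 ms
Beats per measure (6/4) = 6
One measure = 6 × 60000 / 117 = 360000 / 117 ms
3 measures = 3 × 360000 / 117 = 1080000 / 117
= 9230.8 ms


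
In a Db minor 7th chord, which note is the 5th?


Minor 7th chord = root + minor 3rd + perfect 5th + minor 7th
Seventh chords stack in thirds, so the letter names are D-F-A-C
Root: Db
Minor 3rd above Db: Fb
Perfect 5th above Db: Ab
Minor 7th above Db: Cb
The 5th = Ab


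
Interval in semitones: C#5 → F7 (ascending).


Absolute semitone position = octave×12 + chromatic position
C#5: 5×12 + 1 = 61
F7: 7×12 + 5 = 89
Difference = 89 - 61 = 28
= 28 semitones


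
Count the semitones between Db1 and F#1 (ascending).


Let's work it out.
Absolute semitone position = octave×12 + chromatic position
Db1: 1×12 + 1 = 13
F#1: 1×12 + 6 = 18
Difference = 18 - 13 = 5
= 5 semitones


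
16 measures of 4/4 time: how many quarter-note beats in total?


Step by step:
Time signature 4/4: the bottom number 4 means the quarter note gets one count
The top number 4 means 4 quarter-note beats per measure
Total = 4 × 16 measures
= 64 quarter-note beats


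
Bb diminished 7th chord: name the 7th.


Diminished 7th chord = root + minor 3rd + diminished 5th + diminished 7th
Seventh chords stack in thirds, so the letter names are B-D-F-A
Root: Bb
Minor 3rd above Bb: Db
Diminished 5th above Bb: Fb
Diminished 7th above Bb: Abb
The 7th = Abb


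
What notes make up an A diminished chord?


Reasoning:
Diminished triad = root + minor 3rd (3 semitones) + diminished 5th (6 semitones)
A triad on A stacks thirds, so the chord tones use letter names A-C-E
Root: A
Minor 3rd above A: C
Diminished 5th above A: Eb
Chord = A C Eb


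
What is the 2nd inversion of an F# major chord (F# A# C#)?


Root position: F# A# C#
2nd inversion: move root and 3rd up an octave
Bass note: C#
Notes (bottom to top) = C# F# A#


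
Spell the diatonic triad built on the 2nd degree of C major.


Let's work it out.
C major scale: C D E F G A B
Diatonic triad on degree 2 stacks scale notes 2, 4, 6: D F A
D→F = 3 semitones; D→A = 7 semitones → minor triad
= D F A (minor)


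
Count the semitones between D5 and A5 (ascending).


Step by step:
Absolute semitone position = octave×12 + chromatic position
D5: 5×12 + 2 = 62
A5: 5×12 + 9 = 69
Difference = 69 - 62 = 7
= 7 semitones


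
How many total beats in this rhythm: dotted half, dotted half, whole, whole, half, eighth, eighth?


Step by step:
Beat values:
  dotted half = 3 beats
  dotted half = 3 beats
  whole = 4 beats
  whole = 4 beats
  half = 2 beats
  eighth = 0.5 beats
  eighth = 0.5 beats
Sum = 3 + 3 + 4 + 4 + 2 + 0.5 + 0.5
= 17 beats


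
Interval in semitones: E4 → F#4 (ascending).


Solution.
Absolute semitone position = octave×12 + chromatic position
E4: 4×12 + 4 = 52
F#4: 4×12 + 6 = 54
Difference = 54 - 52 = 2
= 2 semitones


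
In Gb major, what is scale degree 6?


Working:
Major scale pattern: W-W-H-W-W-W-H (2-2-1-2-2-2-1 semitones)
Starting from Gb:
  Gb + 2 semitones → Ab
  Ab + 2 semitones → Bb
  Bb + 1 semitone → Cb
  Cb + 2 semitones → Db
  Db + 2 semitones → Eb
  Eb + 2 semitones → F
  F + 1 semitone → Gb
Scale: Gb Ab Bb Cb Db Eb F
Degree 6 = Eb


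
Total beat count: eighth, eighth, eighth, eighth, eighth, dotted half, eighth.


Reasoning:
Beat values:
  eighth = 0.5 beats
  eighth = 0.5 beats
  eighth = 0.5 beats
  eighth = 0.5 beats
  eighth = 0.5 beats
  dotted half = 3 beats
  eighth = 0.5 beats
Sum = 0.5 + 0.5 + 0.5 + 0.5 + 0.5 + 3 + 0.5
= 6 beats


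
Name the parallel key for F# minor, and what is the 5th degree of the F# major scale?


Parallel keys share the same tonic but differ in mode
F# minor → parallel is F# major
F# major scale: F# G# A# B C# D# E#
= F# major; 5th degree = C#


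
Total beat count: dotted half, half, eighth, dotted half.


Step by step:
Beat values:
  dotted half = 3 beats
  half = 2 beats
  eighth = 0.5 beats
  dotted half = 3 beats
Sum = 3 + 2 + 0.5 + 3
= 8.5 beats


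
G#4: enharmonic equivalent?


Enharmonic notes sound the same pitch but are spelled with different letter names
G# and Ab name the same pitch class
= Ab4


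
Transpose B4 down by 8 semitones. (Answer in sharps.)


Step by step:
B4: chromatic position 11 in octave 4 → absolute = 4×12 + 11 = 59
Transpose down 8: 59 - 8 = 51
51 = 4×12 + 3 → D# in octave 4
Result = D#4


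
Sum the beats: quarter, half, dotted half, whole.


Step by step:
Beat values:
  quarter = 1 beat
  half = 2 beats
  dotted half = 3 beats
  whole = 4 beats
Sum = 1 + 2 + 3 + 4
= 10 beats


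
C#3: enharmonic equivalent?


Working:
Enharmonic notes sound the same pitch but are spelled with different letter names
C# and Db name the same pitch class
= Db3


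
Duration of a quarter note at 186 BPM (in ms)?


One quarter-note beat = 60000 / BPM = 60000 / 186 ms
Duration = 60000 / 186
= 322.6 ms


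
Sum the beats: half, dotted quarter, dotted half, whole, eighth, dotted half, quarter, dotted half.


Let's work it out.
Beat values:
  half = 2 beats
  dotted quarter = 1.5 beats
  dotted half = 3 beats
  whole = 4 beats
  eighth = 0.5 beats
  dotted half = 3 beats
  quarter = 1 beat
  dotted half = 3 beats
Sum = 2 + 1.5 + 3 + 4 + 0.5 + 3 + 1 + 3
= 18 beats


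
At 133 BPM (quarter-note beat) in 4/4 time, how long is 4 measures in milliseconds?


Let's work it out.
Quarter-note beat duration = 60000 / 133 ms
Beats per measure (4/4) = 4
One measure = 4 × 60000 / 133 = 240000 / 133 ms
4 measures = 4 × 240000 / 133 = 960000 / 133
= 7218.0 ms


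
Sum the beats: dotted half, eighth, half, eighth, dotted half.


Let's work it out.
Beat values:
  dotted half = 3 beats
  eighth = 0.5 beats
  half = 2 beats
  eighth = 0.5 beats
  dotted half = 3 beats
Sum = 3 + 0.5 + 2 + 0.5 + 3
= 9 beats


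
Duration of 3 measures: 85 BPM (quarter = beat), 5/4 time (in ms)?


Quarter-note beat duration = 60000 / 85 ms
Beats per measure (5/4) = 5
One measure = 5 × 60000 / 85 = 300000 / 85 ms
3 measures = 3 × 300000 / 85 = 900000 / 85
= 10588.2 ms


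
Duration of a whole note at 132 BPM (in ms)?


Let's work it out.
One quarter-note beat = 60000 / BPM = 60000 / 132 ms
Whole note = 4 × quarter note
Duration = 4 × 60000 / 132 = 240000 / 132
= 1818.2 ms


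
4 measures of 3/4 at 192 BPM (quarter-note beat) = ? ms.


Step by step:
Quarter-note beat duration = 60000 / 192 ms
Beats per measure (3/4) = 3
One measure = 3 × 60000 / 192 = 180000 / 192 ms
4 measures = 4 × 180000 / 192 = 720000 / 192
= 3750.0 ms


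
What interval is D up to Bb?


Reasoning:
Letter names: D → B spans 6 letter names → a 6th
Semitones: D → Bb = 8 half-steps
A 6th of 8 semitones is a minor 6th
= minor 6th


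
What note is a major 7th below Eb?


Reasoning:
A 7th spans 7 letter names, so from E we land on F
A major 7th = 11 semitones below Eb
Spell F at that pitch: Fb
= Fb


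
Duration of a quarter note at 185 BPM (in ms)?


Reasoning:
One quarter-note beat = 60000 / BPM = 60000 / 185 ms
Duration = 60000 / 185
= 324.3 ms


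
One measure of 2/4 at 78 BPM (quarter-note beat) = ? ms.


Let's work it out.
Quarter-note beat duration = 60000 / 78 ms
Beats per measure (2/4) = 2
One measure = 2 × 60000 / 78 = 120000 / 78 ms
= 1538.5 ms


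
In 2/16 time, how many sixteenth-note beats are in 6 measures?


Time signature 2/16: the bottom number 16 means the sixteenth note gets one count
The top number 2 means 2 sixteenth-note beats per measure
Total = 2 × 6 measures
= 12 sixteenth-note beats


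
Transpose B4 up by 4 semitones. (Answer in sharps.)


Solution.
B4: chromatic position 11 in octave 4 → absolute = 4×12 + 11 = 59
Transpose up 4: 59 + 4 = 63
63 = 5×12 + 3 → D# in octave 5
Result = D#5


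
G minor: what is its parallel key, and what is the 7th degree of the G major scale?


Step by step:
Parallel keys share the same tonic but differ in mode
G minor → parallel is G major
G major scale: G A B C D E F#
= G major; 7th degree = F#


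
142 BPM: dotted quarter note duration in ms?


One quarter-note beat = 60000 / BPM = 60000 / 142 ms
Dotted quarter note = 3/2 × quarter note
Duration = 3/2 × 60000 / 142 = 90000 / 142
= 633.8 ms


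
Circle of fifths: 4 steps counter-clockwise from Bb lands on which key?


Reasoning:
Each counter-clockwise step moves down a perfect 5th (= up a perfect 4th)
From Bb: Bb → Eb → Ab → Db → F#/Gb
= F#/Gb


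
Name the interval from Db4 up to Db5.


Letter names: D → D spans 8 letter names → an octave
Semitones: Db4 → Db5 = 12 half-steps
An octave of 12 semitones is a perfect octave
= perfect octave


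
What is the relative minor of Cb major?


The relative minor shares the major's key signature and starts on its 6th degree
6th degree = a major 6th above the tonic; a major 6th above Cb is Ab
→ relative minor of Cb major is Ab minor
= Ab minor


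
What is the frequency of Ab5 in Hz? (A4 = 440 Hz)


Solution.
f = 440 × 2^(n/12) where n = semitones from A4
Ab5: 11 semitones from A4
f = 440 × 2^(11/12)
f = 830.61 Hz


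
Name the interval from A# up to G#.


Letter names: A → G spans 7 letter names → a 7th
Semitones: A# → G# = 10 half-steps
A 7th of 10 semitones is a minor 7th
= minor 7th


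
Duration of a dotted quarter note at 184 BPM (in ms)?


One quarter-note beat = 60000 / BPM = 60000 / 184 ms
Dotted quarter note = 3/2 × quarter note
Duration = 3/2 × 60000 / 184 = 90000 / 184
= 489.1 ms


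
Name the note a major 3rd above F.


A 3rd spans 3 letter names, so from F we land on A
A major 3rd = 4 semitones above F
Spell A at that pitch: A
= A


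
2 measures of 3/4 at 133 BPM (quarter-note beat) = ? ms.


Working:
Quarter-note beat duration = 60000 / 133 ms
Beats per measure (3/4) = 3
One measure = 3 × 60000 / 133 = 180000 / 133 ms
2 measures = 2 × 180000 / 133 = 360000 / 133
= 2706.8 ms


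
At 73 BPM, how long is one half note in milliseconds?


One quarter-note beat = 60000 / BPM = 60000 / 73 ms
Half note = 2 × quarter note
Duration = 2 × 60000 / 73 = 120000 / 73
= 1643.8 ms


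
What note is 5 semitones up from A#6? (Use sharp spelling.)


Working:
A#6: chromatic position 10 in octave 6 → absolute = 6×12 + 10 = 82
Transpose up 5: 82 + 5 = 87
87 = 7×12 + 3 → D# in octave 7
Result = D#7


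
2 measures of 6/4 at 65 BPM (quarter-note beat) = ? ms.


Solution.
Quarter-note beat duration = 60000 / 65 ms
Beats per measure (6/4) = 6
One measure = 6 × 60000 / 65 = 360000 / 65 ms
2 measures = 2 × 360000 / 65 = 720000 / 65
= 11076.9 ms


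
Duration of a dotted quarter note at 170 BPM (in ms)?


One quarter-note beat = 60000 / BPM = 60000 / 170 ms
Dotted quarter note = 3/2 × quarter note
Duration = 3/2 × 60000 / 170 = 90000 / 170
= 529.4 ms


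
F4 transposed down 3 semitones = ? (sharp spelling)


F4: chromatic position 5 in octave 4 → absolute = 4×12 + 5 = 53
Transpose down 3: 53 - 3 = 50
50 = 4×12 + 2 → D in octave 4
Result = D4


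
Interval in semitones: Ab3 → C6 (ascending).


Step by step:
Absolute semitone position = octave×12 + chromatic position
Ab3: 3×12 + 8 = 44
C6: 6×12 + 0 = 72
Difference = 72 - 44 = 28
= 28 semitones


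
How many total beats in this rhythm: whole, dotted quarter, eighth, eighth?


Working:
Beat values:
  whole = 4 beats
  dotted quarter = 1.5 beats
  eighth = 0.5 beats
  eighth = 0.5 beats
Sum = 4 + 1.5 + 0.5 + 0.5
= 6.5 beats


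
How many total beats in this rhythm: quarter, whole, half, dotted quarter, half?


Reasoning:
Beat values:
  quarter = 1 beat
  whole = 4 beats
  half = 2 beats
  dotted quarter = 1.5 beats
  half = 2 beats
Sum = 1 + 4 + 2 + 1.5 + 2
= 10.5 beats


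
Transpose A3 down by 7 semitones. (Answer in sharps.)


Let's work it out.
A3: chromatic position 9 in octave 3 → absolute = 3×12 + 9 = 45
Transpose down 7: 45 - 7 = 38
38 = 3×12 + 2 → D in octave 3
Result = D3


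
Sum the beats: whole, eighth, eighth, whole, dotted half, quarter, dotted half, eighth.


Reasoning:
Beat values:
  whole = 4 beats
  eighth = 0.5 beats
  eighth = 0.5 beats
  whole = 4 beats
  dotted half = 3 beats
  quarter = 1 beat
  dotted half = 3 beats
  eighth = 0.5 beats
Sum = 4 + 0.5 + 0.5 + 4 + 3 + 1 + 3 + 0.5
= 16.5 beats


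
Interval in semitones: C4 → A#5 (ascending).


Absolute semitone position = octave×12 + chromatic position
C4: 4×12 + 0 = 48
A#5: 5×12 + 10 = 70
Difference = 70 - 48 = 22
= 22 semitones


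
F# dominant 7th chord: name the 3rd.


Step by step:
Dominant 7th chord = root + major 3rd + perfect 5th + minor 7th
Seventh chords stack in thirds, so the letter names are F-A-C-E
Root: F#
Major 3rd above F#: A#
Perfect 5th above F#: C#
Minor 7th above F#: E
The 3rd = A#


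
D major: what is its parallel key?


Solution.
Parallel keys share the same tonic but differ in mode
D major → parallel is D minor
= D minor


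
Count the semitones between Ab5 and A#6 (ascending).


Reasoning:
Absolute semitone position = octave×12 + chromatic position
Ab5: 5×12 + 8 = 68
A#6: 6×12 + 10 = 82
Difference = 82 - 68 = 14
= 14 semitones


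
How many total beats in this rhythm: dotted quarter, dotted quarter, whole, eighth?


Let's work it out.
Beat values:
  dotted quarter = 1.5 beats
  dotted quarter = 1.5 beats
  whole = 4 beats
  eighth = 0.5 beats
Sum = 1.5 + 1.5 + 4 + 0.5
= 7.5 beats


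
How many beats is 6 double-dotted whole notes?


Solution.
Base whole note = 4 beats
Dot 1 adds half the previous value: +2
Dot 2 adds half the previous value: +1
One double-dotted whole = 4 + 2 + 1 = 7
6 of them = 6 × 7 = 42
= 42 beats


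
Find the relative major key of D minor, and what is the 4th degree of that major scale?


Solution.
The relative major shares the key signature and is a minor 3rd above the minor tonic
A minor 3rd above D is F
→ relative major of D minor is F major
F major scale: F G A Bb C D E
= F major; 4th degree = Bb


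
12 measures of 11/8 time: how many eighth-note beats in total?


Time signature 11/8: the bottom number 8 means the eighth note gets one count
The top number 11 means 11 eighth-note beats per measure
Total = 11 × 12 measures
= 132 eighth-note beats


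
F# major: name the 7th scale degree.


Working:
Major scale pattern: W-W-H-W-W-W-H (2-2-1-2-2-2-1 semitones)
Starting from F#:
  F# + 2 semitones → G#
  G# + 2 semitones → A#
  A# + 1 semitone → B
  B + 2 semitones → C#
  C# + 2 semitones → D#
  D# + 2 semitones → E#
  E# + 1 semitone → F#
Scale: F# G# A# B C# D# E#
Degree 7 = E#


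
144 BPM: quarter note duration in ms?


Solution.
One quarter-note beat = 60000 / BPM = 60000 / 144 ms
Duration = 60000 / 144
= 416.7 ms


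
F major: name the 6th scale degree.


Major scale pattern: W-W-H-W-W-W-H (2-2-1-2-2-2-1 semitones)
Starting from F:
  F + 2 semitones → G
  G + 2 semitones → A
  A + 1 semitone → Bb
  Bb + 2 semitones → C
  C + 2 semitones → D
  D + 2 semitones → E
  E + 1 semitone → F
Scale: F G A Bb C D E
Degree 6 = D


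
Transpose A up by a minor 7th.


minor 7th: 7 letter names, 10 semitones
Letter: A + 6 → G
Pitch: A + 10 semitones, spelled as a G → G
= G


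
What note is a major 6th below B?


Working:
A 6th spans 6 letter names, so from B we land on D
A major 6th = 9 semitones below B
Spell D at that pitch: D
= D


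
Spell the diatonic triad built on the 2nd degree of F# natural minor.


F# natural minor scale: F# G# A B C# D E
Diatonic triad on degree 2 stacks scale notes 2, 4, 6: G# B D
G#→B = 3 semitones; G#→D = 6 semitones → diminished triad
= G# B D (diminished)


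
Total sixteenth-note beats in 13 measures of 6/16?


Let's work it out.
Time signature 6/16: the bottom number 16 means the sixteenth note gets one count
The top number 6 means 6 sixteenth-note beats per measure
Total = 6 × 13 measures
= 78 sixteenth-note beats


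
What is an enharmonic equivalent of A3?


Enharmonic notes sound the same pitch but are spelled with different letter names
A and G## name the same pitch class
= G##3


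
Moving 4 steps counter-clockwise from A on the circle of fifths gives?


Reasoning:
Each counter-clockwise step moves down a perfect 5th (= up a perfect 4th)
From A: A → D → G → C → F
= F


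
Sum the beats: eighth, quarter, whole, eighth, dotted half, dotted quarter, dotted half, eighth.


Beat values:
  eighth = 0.5 beats
  quarter = 1 beat
  whole = 4 beats
  eighth = 0.5 beats
  dotted half = 3 beats
  dotted quarter = 1.5 beats
  dotted half = 3 beats
  eighth = 0.5 beats
Sum = 0.5 + 1 + 4 + 0.5 + 3 + 1.5 + 3 + 0.5
= 14 beats


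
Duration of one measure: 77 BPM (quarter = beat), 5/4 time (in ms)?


Quarter-note beat duration = 60000 / 77 ms
Beats per measure (5/4) = 5
One measure = 5 × 60000 / 77 = 300000 / 77 ms
= 3896.1 ms


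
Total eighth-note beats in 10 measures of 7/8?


Time signature 7/8: the bottom number 8 means the eighth note gets one count
The top number 7 means 7 eighth-note beats per measure
Total = 7 × 10 measures
= 70 eighth-note beats


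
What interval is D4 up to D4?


Letter names: D → D spans 1 letter name → a unison
Semitones: D4 → D4 = 0 half-steps
A unison of 0 semitones is a perfect unison
= perfect unison


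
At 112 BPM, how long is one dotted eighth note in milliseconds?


Reasoning:
One quarter-note beat = 60000 / BPM = 60000 / 112 ms
Dotted eighth note = 3/4 × quarter note
Duration = 3/4 × 60000 / 112 = 45000 / 112
= 401.8 ms


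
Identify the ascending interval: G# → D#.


Working:
Letter names: G → D spans 5 letter names → a 5th
Semitones: G# → D# = 7 half-steps
A 5th of 7 semitones is a perfect 5th
= perfect 5th


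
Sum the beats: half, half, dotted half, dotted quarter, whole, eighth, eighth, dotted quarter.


Let's work it out.
Beat values:
  half = 2 beats
  half = 2 beats
  dotted half = 3 beats
  dotted quarter = 1.5 beats
  whole = 4 beats
  eighth = 0.5 beats
  eighth = 0.5 beats
  dotted quarter = 1.5 beats
Sum = 2 + 2 + 3 + 1.5 + 4 + 0.5 + 0.5 + 1.5
= 15 beats


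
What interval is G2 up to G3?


Letter names: G → G spans 8 letter names → an octave
Semitones: G2 → G3 = 12 half-steps
An octave of 12 semitones is a perfect octave
= perfect octave


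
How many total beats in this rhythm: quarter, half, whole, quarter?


Beat values:
  quarter = 1 beat
  half = 2 beats
  whole = 4 beats
  quarter = 1 beat
Sum = 1 + 2 + 4 + 1
= 8 beats


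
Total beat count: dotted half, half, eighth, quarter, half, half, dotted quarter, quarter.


Let's work it out.
Beat values:
  dotted half = 3 beats
  half = 2 beats
  eighth = 0.5 beats
  quarter = 1 beat
  half = 2 beats
  half = 2 beats
  dotted quarter = 1.5 beats
  quarter = 1 beat
Sum = 3 + 2 + 0.5 + 1 + 2 + 2 + 1.5 + 1
= 13 beats


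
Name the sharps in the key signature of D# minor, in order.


Step by step:
Sharp minor keys follow the circle of fifths: A(0), E(1), B(2), F#(3), C#(4), G#(5), D#(6), A#(7)
D# minor has 6 sharps
Order of sharps: F# C# G# D# A# E# B# → first 6: F#, C#, G#, D#, A#, E#
= F#, C#, G#, D#, A#, E#


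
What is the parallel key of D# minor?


Reasoning:
Parallel keys share the same tonic but differ in mode
D# minor → parallel is D# major
= D# major


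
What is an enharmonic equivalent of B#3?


Enharmonic notes sound the same pitch but are spelled with different letter names
B# and C name the same pitch class
Octave numbers change at C, so B#3 = C4
= C4


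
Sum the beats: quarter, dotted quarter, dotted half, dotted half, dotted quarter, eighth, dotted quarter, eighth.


Beat values:
  quarter = 1 beat
  dotted quarter = 1.5 beats
  dotted half = 3 beats
  dotted half = 3 beats
  dotted quarter = 1.5 beats
  eighth = 0.5 beats
  dotted quarter = 1.5 beats
  eighth = 0.5 beats
Sum = 1 + 1.5 + 3 + 3 + 1.5 + 0.5 + 1.5 + 0.5
= 12.5 beats
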